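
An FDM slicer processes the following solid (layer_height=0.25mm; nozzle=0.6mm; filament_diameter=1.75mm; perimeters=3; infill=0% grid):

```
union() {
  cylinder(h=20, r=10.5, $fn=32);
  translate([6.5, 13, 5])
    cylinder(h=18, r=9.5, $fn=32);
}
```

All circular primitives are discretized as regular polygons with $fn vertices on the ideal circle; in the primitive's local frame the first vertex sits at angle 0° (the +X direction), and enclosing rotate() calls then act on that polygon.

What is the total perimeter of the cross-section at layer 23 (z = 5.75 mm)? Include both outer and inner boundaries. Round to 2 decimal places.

95.40 mm

At z = 5.75 mm: the r=10.5 cylinder gives a regular 32-gon of circumradius 10.5 (constant along its height) (perimeter = 2·32·10.500·sin(180°/32) = 65.87 mm); the r=9.5 cylinder at (6.5, 13) contributes a regular 32-gon of circumradius 9.5 (perimeter = 2·32·9.500·sin(180°/32) = 59.59 mm); Merging all regions: the regions partially overlap (shared area 50.55 mm²), so the edge portions inside another operand are dropped and the merged outline is re-measured after clipping — boundary = 95.40 mm. Overall, the cross-section is a single solid region. Total boundary length (outer) = 95.40 mm.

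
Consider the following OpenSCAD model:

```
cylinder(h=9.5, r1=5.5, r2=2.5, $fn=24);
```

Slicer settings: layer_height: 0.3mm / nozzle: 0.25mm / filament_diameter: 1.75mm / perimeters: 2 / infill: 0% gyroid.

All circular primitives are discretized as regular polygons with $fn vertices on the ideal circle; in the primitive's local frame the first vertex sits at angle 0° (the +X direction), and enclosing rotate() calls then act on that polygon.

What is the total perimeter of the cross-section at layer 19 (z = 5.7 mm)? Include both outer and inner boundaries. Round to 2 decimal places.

23.18 mm

At z = 5.7 mm: the cone contributes a regular 24-gon of circumradius 3.700 (interpolated between r1=5.5 and r2=2.5 at t=0.600) (perimeter = 2·24·3.700·sin(180°/24) = 23.18 mm). Overall, the cross-section is a single solid region. Total boundary length (outer) = 23.18 mm.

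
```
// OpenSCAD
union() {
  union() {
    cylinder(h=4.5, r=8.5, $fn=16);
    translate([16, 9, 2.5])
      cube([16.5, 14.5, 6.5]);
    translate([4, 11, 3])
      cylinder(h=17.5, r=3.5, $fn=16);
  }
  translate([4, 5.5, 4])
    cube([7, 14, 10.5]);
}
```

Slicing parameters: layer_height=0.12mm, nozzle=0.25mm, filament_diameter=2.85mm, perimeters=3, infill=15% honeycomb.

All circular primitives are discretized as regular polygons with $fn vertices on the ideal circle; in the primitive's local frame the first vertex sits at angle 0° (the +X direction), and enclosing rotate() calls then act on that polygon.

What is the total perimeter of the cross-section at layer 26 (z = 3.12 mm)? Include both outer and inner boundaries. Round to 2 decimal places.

133.77 mm

At z = 3.12 mm: the cylinder: section is a regular 16-gon, circumradius r=8.5 (perimeter = 2·16·8.500·sin(180°/16) = 53.06 mm); the cube at (16, 9) is present — its section is the full 16.5×14.5 rectangle (perimeter 62.00 mm); the cylinder at (4, 11): section is a regular 16-gon, circumradius r=3.5 (perimeter = 2·16·3.500·sin(180°/16) = 21.85 mm); Taking the union: the regions partially overlap (shared area 0.21 mm²), so the edge portions inside another operand are dropped and the merged outline is re-measured after clipping — boundary = 133.77 mm; the cube at (4, 5.5) is absent (z outside [4, 14.5]); Merging all regions: only that combined region is present, so the union is just that shape — boundary = 133.77 mm. Overall, the cross-section has 2 separate islands. Total boundary length (outer) = 133.77 mm.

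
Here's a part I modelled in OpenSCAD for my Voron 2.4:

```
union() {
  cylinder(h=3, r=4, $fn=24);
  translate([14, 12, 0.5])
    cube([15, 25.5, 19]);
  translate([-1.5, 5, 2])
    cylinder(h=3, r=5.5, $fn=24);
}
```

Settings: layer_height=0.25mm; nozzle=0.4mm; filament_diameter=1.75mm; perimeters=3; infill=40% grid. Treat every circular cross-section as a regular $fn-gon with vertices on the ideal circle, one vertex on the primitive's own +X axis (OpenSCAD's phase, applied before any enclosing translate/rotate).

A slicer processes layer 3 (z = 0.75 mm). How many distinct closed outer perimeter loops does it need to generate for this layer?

2

At z = 0.75 mm: the r=4 cylinder gives a regular 24-gon of circumradius 4 (constant along its height); the cube at (14, 12) is present — its section is the full 15×25.5 rectangle; the cylinder at (-1.5, 5) is absent (z outside [2, 5]); Combining (union): the 2 present regions are separate (no shared area or edge), so areas and boundary lengths simply add and each stays a separate island — 2 connected regions. The result has 2 disconnected regions.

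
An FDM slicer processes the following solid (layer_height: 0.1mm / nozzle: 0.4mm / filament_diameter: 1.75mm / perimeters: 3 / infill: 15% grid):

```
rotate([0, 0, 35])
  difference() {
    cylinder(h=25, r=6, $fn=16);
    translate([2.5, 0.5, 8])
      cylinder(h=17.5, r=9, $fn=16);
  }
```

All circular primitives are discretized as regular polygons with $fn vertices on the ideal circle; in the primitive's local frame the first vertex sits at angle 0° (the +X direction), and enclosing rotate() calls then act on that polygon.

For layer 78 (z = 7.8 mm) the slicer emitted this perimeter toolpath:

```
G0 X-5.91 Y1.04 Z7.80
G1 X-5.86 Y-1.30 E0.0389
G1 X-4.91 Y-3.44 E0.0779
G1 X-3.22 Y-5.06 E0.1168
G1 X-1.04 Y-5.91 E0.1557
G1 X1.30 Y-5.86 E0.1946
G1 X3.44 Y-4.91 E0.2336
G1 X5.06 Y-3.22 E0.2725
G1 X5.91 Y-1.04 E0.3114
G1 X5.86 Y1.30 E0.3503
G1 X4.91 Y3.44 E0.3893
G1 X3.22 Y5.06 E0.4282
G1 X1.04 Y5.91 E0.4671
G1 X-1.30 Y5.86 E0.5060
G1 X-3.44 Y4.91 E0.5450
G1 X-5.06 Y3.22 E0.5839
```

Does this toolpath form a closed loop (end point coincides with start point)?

Start point (G0): (-5.91, 1.04). End point (last G1): the path does not return to the start — open.

no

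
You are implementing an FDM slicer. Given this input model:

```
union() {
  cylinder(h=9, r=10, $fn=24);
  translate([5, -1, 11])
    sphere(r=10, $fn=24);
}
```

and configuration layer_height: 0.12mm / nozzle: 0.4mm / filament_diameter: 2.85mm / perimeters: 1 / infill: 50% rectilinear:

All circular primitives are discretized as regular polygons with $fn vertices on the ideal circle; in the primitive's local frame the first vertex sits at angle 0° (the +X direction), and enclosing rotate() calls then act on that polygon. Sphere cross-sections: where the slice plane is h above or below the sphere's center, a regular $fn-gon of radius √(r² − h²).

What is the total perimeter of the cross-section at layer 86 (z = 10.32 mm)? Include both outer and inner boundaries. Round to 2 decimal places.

At z = 10.32 mm: the cylinder does not reach this height (z outside [0, 9]); the r=10 sphere at (5, -1) contributes a regular 24-gon of circumradius √(10²−0.68²) = 9.977 (perimeter = 2·24·9.977·sin(180°/24) = 62.51 mm); Merging all regions: only the r=10 sphere at (5, -1) is present, so the union is just that shape — boundary = 62.51 mm. Overall, the cross-section is a single solid region. Total boundary length (outer) = 62.51 mm.

62.51 mm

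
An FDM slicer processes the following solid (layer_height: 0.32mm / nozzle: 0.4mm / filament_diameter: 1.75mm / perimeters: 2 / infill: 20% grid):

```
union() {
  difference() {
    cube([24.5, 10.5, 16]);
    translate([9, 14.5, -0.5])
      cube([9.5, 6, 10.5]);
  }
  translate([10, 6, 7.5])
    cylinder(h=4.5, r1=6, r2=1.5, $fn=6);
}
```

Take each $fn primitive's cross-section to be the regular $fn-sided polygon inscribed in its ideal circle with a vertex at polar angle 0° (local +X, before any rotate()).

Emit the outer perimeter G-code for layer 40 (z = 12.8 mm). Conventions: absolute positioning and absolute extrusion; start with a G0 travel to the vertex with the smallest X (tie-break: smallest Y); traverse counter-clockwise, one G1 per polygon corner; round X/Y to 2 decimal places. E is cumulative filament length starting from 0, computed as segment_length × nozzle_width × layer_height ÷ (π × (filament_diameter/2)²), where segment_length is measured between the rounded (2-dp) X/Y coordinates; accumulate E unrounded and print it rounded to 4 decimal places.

At z = 12.8 mm: the cube is present — its section is the full 24.5×10.5 rectangle; the cube at (9, 14.5) does not reach this height (z outside [-0.5, 10]); Taking the first minus the rest: none of the subtracted shapes is present at this height, so the 24.5×10.5 cube is unchanged — 1 connected region; the cone at (10, 6) does not reach this height (z outside [7.5, 12]); Combining (union): only that combined region is present, so the union is just that shape — 1 connected region. The outline is a single polygon with 4 vertices. Extrusion per mm of travel: 0.4 × 0.32 / (π × 0.875²) = 0.053216. Accumulating E over each segment gives final E = 3.7251.

G0 X0.00 Y0.00 Z12.80
G1 X24.50 Y0.00 E1.3038
G1 X24.50 Y10.50 E1.8626
G1 X0.00 Y10.50 E3.1664
G1 X0.00 Y0.00 E3.7251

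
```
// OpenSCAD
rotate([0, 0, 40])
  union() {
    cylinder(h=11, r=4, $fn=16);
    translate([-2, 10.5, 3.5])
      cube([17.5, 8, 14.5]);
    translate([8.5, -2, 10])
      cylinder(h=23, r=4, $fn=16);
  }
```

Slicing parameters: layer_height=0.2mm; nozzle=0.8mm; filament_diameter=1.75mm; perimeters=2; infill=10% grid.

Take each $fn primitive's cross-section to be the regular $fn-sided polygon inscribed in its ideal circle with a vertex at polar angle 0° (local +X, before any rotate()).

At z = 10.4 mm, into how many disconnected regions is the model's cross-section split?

3

At z = 10.4 mm: the r=4 cylinder gives a regular 16-gon of circumradius 4 (constant along its height); the cube at (-2, 10.5) is present — its section is the full 17.5×8 rectangle; the cylinder at (8.5, -2): section is a regular 16-gon, circumradius r=4; Merging all regions: the 3 present regions are separate (no shared area or edge), so areas and boundary lengths simply add and each stays a separate island — 3 connected regions; (whole slice rotated 40° about Z — lengths, areas and connectivity unchanged). The result has 3 disconnected regions.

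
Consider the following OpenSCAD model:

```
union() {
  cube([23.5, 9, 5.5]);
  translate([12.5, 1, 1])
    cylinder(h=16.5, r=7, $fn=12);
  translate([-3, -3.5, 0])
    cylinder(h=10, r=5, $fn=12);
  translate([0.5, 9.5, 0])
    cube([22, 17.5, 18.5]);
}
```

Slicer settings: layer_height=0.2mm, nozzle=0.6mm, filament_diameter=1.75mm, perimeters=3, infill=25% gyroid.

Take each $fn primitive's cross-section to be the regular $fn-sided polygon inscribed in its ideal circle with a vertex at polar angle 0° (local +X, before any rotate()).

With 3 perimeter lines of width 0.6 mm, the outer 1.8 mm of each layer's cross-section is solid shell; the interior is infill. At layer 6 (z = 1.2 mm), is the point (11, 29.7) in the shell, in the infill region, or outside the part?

At z = 1.2 mm: the cube is present — its section is the full 23.5×9 rectangle; the r=7 cylinder at (12.5, 1) gives a regular 12-gon of circumradius 7 (constant along its height); the r=5 cylinder at (-3, -3.5) contributes a regular 12-gon of circumradius 5; the 22×17.5 cube at (0.5, 9.5) contributes its full rectangle; Taking the union: the regions partially overlap (shared area 87.29 mm²), so overlapping operands fuse into one piece — 2 connected regions. Overall, the cross-section has 2 separate islands. The nearest boundary edge runs (0.50, 27.00)→(22.50, 27.00); distance from the point to it = 2.70 mm. The point is not inside any of the regions above, so it lies outside the cross-section (2.70 mm from the nearest boundary).

outside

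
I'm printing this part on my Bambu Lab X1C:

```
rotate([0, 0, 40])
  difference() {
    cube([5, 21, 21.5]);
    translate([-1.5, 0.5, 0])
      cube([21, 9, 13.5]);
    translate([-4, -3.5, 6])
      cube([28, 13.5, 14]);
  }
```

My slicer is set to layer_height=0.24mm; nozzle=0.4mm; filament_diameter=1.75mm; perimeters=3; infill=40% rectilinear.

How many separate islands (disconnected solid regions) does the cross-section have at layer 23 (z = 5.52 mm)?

At z = 5.52 mm: the cube (footprint 5×21) is included at this height; the cube at (-1.5, 0.5) is present — its section is the full 21×9 rectangle; the cube at (-4, -3.5) does not reach this height (z outside [6, 20]); After the difference (first − rest): starting from the 5×21 cube, the 21×9 cube at (-1.5, 0.5) partially overlaps it — only the 45.00 mm² overlap (of its 189.00 mm²) is removed, clipping the outline — 2 connected regions; (whole slice rotated 40° about Z — lengths, areas and connectivity unchanged). Overall, the cross-section has 2 separate islands. Island count = 2.

2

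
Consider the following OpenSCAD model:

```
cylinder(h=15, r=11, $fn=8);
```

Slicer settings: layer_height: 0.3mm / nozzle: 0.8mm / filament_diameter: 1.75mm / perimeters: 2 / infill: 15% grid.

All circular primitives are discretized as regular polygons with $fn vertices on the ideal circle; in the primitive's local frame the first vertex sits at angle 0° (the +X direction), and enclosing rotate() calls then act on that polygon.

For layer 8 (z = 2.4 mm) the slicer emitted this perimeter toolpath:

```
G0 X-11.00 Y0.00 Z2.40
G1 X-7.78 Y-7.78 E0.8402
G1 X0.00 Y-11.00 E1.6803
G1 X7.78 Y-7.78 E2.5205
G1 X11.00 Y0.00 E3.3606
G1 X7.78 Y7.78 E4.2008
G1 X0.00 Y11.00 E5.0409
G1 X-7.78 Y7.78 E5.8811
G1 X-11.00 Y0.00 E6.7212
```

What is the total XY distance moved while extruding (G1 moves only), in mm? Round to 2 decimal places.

Sum the Euclidean lengths of each G1 segment: total = 67.36 mm.

67.36 mm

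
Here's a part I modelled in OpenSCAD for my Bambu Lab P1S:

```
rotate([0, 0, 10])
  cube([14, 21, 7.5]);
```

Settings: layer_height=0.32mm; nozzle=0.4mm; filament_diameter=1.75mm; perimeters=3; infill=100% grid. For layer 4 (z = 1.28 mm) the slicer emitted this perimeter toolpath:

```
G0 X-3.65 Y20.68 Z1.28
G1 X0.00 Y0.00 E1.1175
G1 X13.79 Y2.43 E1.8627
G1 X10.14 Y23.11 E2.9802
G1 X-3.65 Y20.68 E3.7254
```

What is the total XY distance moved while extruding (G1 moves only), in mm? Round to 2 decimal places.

Sum the Euclidean lengths of each G1 segment: total = 70.00 mm.

70.00 mm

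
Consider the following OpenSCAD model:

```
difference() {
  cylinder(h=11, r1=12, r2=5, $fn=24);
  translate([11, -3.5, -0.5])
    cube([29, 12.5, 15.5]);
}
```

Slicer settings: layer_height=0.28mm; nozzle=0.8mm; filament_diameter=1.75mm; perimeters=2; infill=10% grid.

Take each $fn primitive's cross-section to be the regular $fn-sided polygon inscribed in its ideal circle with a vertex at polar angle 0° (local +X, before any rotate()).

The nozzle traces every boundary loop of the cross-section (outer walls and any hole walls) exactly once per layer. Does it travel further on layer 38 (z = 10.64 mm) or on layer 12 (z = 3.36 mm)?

layer 12 (z = 3.36 mm)

Layer 38 (z = 10.64): the cone contributes a regular 24-gon of circumradius 5.229 (interpolated between r1=12 and r2=5 at t=0.967) (perimeter = 2·24·5.229·sin(180°/24) = 32.76 mm); the cube at (11, -3.5) is present — its section is the full 29×12.5 rectangle (perimeter 83.00 mm); Taking the first minus the rest: starting from the cone, the 29×12.5 cube at (11, -3.5) misses the remaining region (no effect) — boundary = 32.76 mm. So its perimeter = 32.76 mm. Layer 12 (z = 3.36): the cone: at t=0.305 of its height the radius interpolates to r₁+(r₂−r₁)t = 9.862, giving a regular 24-gon of that circumradius (perimeter = 2·24·9.862·sin(180°/24) = 61.79 mm); the cube at (11, -3.5) is present — its section is the full 29×12.5 rectangle (perimeter 83.00 mm); After the difference (first − rest): starting from the cone, the 29×12.5 cube at (11, -3.5) misses the remaining region (no effect) — boundary = 61.79 mm. So its perimeter = 61.79 mm. Layer 12 is larger (61.79 vs 32.76 mm).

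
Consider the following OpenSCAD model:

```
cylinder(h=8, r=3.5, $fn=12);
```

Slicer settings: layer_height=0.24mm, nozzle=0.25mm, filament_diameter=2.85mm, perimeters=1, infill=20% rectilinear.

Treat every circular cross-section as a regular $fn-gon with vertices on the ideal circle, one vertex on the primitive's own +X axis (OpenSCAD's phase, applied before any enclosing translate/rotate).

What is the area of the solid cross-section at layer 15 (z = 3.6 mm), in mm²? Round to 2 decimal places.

36.75 mm²

At z = 3.6 mm: the r=3.5 cylinder gives a regular 12-gon of circumradius 3.5 (constant along its height) (area = (12/2)·3.500²·sin(360°/12) = 36.75 mm²). Overall, the cross-section is a single solid region. Net area = 36.75 mm².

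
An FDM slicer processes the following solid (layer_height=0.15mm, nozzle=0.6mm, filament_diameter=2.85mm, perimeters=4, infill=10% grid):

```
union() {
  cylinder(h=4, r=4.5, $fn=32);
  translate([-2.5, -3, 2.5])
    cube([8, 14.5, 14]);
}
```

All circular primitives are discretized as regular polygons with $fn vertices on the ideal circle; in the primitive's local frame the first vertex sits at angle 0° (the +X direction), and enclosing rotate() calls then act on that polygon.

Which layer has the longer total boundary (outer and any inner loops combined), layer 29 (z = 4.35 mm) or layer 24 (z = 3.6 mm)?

layer 24 (z = 3.6 mm)

Layer 29 (z = 4.35): the cylinder is absent (z outside [0, 4]); the cube at (-2.5, -3) (footprint 8×14.5) is included at this height (perimeter 45.00 mm); Combining (union): only the 8×14.5 cube at (-2.5, -3) is present, so the union is just that shape — boundary = 45.00 mm. So its perimeter = 45.00 mm. Layer 24 (z = 3.6): the cylinder: section is a regular 32-gon, circumradius r=4.5 (perimeter = 2·32·4.500·sin(180°/32) = 28.23 mm); the 8×14.5 cube at (-2.5, -3) contributes its full rectangle (perimeter 45.00 mm); Taking the union: the regions partially overlap (shared area 46.28 mm²), so the edge portions inside another operand are dropped and the merged outline is re-measured after clipping — boundary = 47.66 mm. So its perimeter = 47.66 mm. Layer 24 is larger (47.66 vs 45.00 mm).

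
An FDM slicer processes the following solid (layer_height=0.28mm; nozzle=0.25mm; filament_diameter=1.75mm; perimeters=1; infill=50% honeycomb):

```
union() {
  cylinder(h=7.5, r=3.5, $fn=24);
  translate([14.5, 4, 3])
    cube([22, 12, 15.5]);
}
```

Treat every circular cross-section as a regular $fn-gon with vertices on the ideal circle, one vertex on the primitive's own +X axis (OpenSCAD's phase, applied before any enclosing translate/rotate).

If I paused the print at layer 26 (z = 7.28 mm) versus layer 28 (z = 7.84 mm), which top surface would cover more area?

layer 26 (z = 7.28 mm)

Layer 26 (z = 7.28): the cylinder: section is a regular 24-gon, circumradius r=3.5 (area = (24/2)·3.500²·sin(360°/24) = 38.05 mm²); the cube at (14.5, 4) (footprint 22×12) is included at this height (area 264.00 mm²); Merging all regions: the 2 present regions are separate (no shared area or edge), so areas and boundary lengths simply add and each stays a separate island — area = 302.05 mm². So its area = 302.05 mm². Layer 28 (z = 7.84): the cylinder does not reach this height (z outside [0, 7.5]); the cube at (14.5, 4) (footprint 22×12) is included at this height (area 264.00 mm²); Merging all regions: only the 22×12 cube at (14.5, 4) is present, so the union is just that shape — area = 264.00 mm². So its area = 264.00 mm². Layer 26 is larger (302.05 vs 264.00 mm²).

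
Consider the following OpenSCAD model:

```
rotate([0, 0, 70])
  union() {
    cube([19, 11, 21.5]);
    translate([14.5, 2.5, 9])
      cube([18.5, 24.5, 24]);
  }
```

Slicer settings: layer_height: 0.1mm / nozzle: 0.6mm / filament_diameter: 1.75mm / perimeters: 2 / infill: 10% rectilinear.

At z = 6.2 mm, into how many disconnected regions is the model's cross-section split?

1

At z = 6.2 mm: the cube (footprint 19×11) is included at this height; the cube at (14.5, 2.5) does not reach this height (z outside [9, 33]); Merging all regions: only the 19×11 cube is present, so the union is just that shape — 1 connected region; (rotated 70° about Z; rotation is an isometry so areas/perimeters/island counts are preserved). The result has 1 disconnected region.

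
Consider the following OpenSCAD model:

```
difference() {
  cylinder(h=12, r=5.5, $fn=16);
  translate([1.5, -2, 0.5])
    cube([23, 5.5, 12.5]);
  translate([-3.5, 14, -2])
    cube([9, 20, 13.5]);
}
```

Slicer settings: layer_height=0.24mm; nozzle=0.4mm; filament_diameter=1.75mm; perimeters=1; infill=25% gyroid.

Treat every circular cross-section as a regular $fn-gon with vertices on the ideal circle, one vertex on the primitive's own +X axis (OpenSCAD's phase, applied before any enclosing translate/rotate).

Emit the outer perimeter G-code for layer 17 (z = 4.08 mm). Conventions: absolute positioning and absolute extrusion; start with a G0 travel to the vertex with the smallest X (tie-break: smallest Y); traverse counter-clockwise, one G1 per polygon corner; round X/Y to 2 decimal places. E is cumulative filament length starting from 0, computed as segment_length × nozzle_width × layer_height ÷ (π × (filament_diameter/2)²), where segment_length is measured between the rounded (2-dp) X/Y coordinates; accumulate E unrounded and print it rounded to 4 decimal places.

At z = 4.08 mm: the r=5.5 cylinder gives a regular 16-gon of circumradius 5.5 (constant along its height); the cube at (1.5, -2) (footprint 23×5.5) is included at this height; the 9×20 cube at (-3.5, 14) contributes its full rectangle; Taking the first minus the rest: starting from the r=5.5 cylinder, the 23×5.5 cube at (1.5, -2) partially overlaps it — only the 19.93 mm² overlap (of its 126.50 mm²) is removed, clipping the outline; the 9×20 cube at (-3.5, 14) misses the remaining region (no effect) — 1 connected region. The outline is a single polygon with 18 vertices. Extrusion per mm of travel: 0.4 × 0.24 / (π × 0.875²) = 0.039912. Accumulating E over each segment gives final E = 1.6051.

G0 X-5.50 Y0.00 Z4.08
G1 X-5.08 Y-2.10 E0.0855
G1 X-3.89 Y-3.89 E0.1713
G1 X-2.10 Y-5.08 E0.2571
G1 X0.00 Y-5.50 E0.3425
G1 X2.10 Y-5.08 E0.4280
G1 X3.89 Y-3.89 E0.5138
G1 X5.08 Y-2.10 E0.5996
G1 X5.10 Y-2.00 E0.6037
G1 X1.50 Y-2.00 E0.7473
G1 X1.50 Y3.50 E0.9669
G1 X4.15 Y3.50 E1.0726
G1 X3.89 Y3.89 E1.0913
G1 X2.10 Y5.08 E1.1771
G1 X0.00 Y5.50 E1.2626
G1 X-2.10 Y5.08 E1.3481
G1 X-3.89 Y3.89 E1.4339
G1 X-5.08 Y2.10 E1.5197
G1 X-5.50 Y0.00 E1.6051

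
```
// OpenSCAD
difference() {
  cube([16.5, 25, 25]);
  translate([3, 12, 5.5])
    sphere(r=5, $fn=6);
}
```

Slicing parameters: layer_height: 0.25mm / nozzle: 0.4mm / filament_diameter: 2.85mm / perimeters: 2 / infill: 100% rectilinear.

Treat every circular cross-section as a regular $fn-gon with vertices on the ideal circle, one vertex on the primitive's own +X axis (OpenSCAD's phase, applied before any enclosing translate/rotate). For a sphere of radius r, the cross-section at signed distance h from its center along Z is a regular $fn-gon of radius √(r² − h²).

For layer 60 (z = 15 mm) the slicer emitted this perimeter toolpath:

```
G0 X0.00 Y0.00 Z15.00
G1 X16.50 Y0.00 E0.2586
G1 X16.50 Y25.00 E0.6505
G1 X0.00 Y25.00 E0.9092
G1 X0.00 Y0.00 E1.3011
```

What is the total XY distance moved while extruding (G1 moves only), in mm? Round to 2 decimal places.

83.00 mm

Sum the Euclidean lengths of each G1 segment: total = 83.00 mm.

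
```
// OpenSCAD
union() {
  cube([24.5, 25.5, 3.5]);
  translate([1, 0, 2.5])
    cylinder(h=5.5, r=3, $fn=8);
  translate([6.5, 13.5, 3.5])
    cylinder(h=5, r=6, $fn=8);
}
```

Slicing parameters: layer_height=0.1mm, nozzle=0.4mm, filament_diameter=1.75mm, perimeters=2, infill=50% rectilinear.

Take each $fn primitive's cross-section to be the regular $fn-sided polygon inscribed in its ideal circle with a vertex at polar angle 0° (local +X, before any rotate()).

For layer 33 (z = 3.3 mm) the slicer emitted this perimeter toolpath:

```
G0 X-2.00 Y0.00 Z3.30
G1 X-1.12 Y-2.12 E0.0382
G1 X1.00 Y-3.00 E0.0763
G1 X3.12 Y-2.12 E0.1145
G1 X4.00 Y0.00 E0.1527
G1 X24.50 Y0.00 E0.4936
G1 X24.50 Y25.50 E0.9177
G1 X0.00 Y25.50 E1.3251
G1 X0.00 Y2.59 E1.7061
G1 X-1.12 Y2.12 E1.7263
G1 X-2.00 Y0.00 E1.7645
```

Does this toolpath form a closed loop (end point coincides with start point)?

Start point (G0): (-2.00, 0.00). End point (last G1): the path returns to the start — closed.

yes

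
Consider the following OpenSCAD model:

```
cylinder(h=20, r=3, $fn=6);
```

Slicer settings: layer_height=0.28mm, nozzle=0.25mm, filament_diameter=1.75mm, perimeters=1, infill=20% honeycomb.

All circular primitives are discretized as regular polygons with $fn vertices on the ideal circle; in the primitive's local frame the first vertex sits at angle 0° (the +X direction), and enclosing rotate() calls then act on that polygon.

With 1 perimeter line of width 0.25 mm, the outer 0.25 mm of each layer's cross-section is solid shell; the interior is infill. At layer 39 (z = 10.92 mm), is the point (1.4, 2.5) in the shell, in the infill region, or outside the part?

At z = 10.92 mm: the r=3 cylinder contributes a regular 6-gon of circumradius 3. Overall, the cross-section is a single solid region. The nearest boundary edge runs (1.50, 2.60)→(-1.50, 2.60); distance from the point to it = 0.10 mm. The point is inside the cross-section, 0.10 mm from the nearest boundary — within the 0.25 mm shell band (1 × 0.25).

shell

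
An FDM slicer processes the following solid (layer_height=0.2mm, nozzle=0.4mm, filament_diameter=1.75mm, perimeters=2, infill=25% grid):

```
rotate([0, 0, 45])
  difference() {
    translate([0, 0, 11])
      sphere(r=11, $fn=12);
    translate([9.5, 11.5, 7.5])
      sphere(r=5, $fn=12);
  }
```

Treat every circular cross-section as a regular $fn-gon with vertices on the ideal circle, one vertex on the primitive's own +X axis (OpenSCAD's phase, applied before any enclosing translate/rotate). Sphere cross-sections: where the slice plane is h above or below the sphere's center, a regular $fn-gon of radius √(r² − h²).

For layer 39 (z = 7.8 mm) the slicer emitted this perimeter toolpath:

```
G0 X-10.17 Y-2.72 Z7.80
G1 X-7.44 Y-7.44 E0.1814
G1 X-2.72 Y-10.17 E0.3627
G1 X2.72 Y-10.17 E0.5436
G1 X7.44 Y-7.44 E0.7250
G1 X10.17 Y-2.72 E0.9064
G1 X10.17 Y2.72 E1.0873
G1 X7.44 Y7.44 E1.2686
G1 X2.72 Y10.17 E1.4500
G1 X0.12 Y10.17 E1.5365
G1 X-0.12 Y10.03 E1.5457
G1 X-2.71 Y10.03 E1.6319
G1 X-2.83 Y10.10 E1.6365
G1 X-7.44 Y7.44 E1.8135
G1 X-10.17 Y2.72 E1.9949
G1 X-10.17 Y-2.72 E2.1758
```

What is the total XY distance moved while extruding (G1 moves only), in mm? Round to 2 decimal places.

65.42 mm

Sum the Euclidean lengths of each G1 segment: total = 65.42 mm.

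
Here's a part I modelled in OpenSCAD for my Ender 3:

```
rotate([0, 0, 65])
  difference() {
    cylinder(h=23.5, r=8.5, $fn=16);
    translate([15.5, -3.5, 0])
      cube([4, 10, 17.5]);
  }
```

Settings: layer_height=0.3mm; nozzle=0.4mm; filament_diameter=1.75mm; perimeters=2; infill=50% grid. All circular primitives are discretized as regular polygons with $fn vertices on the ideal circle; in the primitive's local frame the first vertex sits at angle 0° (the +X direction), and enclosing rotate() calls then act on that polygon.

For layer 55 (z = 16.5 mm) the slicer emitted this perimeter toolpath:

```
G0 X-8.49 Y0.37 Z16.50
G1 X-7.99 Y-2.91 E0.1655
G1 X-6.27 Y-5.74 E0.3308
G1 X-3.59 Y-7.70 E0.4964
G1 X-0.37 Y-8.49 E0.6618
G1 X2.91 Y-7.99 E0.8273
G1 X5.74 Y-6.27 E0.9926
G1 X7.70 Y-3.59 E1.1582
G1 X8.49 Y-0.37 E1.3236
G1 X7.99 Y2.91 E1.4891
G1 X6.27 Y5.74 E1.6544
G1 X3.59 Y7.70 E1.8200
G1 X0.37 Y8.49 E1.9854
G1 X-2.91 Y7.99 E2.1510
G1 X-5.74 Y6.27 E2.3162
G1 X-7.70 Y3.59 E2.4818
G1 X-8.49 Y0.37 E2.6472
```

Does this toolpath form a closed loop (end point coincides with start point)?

yes

Start point (G0): (-8.49, 0.37). End point (last G1): the path returns to the start — closed.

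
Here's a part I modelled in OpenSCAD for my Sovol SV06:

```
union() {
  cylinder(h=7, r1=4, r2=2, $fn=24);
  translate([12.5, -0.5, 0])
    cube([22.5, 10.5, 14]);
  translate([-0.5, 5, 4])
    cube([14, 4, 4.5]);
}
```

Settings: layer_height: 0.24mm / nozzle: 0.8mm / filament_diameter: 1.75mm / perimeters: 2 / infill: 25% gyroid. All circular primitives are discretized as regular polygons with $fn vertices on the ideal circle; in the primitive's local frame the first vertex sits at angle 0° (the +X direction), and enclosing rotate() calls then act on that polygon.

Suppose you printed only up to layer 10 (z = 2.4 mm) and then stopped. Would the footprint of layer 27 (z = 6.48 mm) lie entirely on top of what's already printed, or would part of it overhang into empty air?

part overhangs

Compare the two slices. At z = 2.4: the cone contributes a regular 24-gon of circumradius 3.314 (interpolated between r1=4 and r2=2 at t=0.343) (area = (24/2)·3.314²·sin(360°/24) = 34.12 mm²); the cube at (12.5, -0.5) is present — its section is the full 22.5×10.5 rectangle (area 236.25 mm²); the cube at (-0.5, 5) does not reach this height (z outside [4, 8.5]); Combining (union): the 2 present regions are separate (no shared area or edge), so areas and boundary lengths simply add and each stays a separate island — area = 270.37 mm². At z = 6.48: the cone contributes a regular 24-gon of circumradius 2.149 (interpolated between r1=4 and r2=2 at t=0.926) (area = (24/2)·2.149²·sin(360°/24) = 14.34 mm²); the cube at (12.5, -0.5) (footprint 22.5×10.5) is included at this height (area 236.25 mm²); the cube at (-0.5, 5) (footprint 14×4) is included at this height (area 56.00 mm²); Combining (union): the regions partially overlap — summed areas 306.59 mm² minus the doubly-counted overlap 4.00 mm² gives 302.59 mm² — area = 302.59 mm². Checking containment: at z = 6.48 the cross-section extends beyond the z = 2.4 cross-section by about 52.00 mm².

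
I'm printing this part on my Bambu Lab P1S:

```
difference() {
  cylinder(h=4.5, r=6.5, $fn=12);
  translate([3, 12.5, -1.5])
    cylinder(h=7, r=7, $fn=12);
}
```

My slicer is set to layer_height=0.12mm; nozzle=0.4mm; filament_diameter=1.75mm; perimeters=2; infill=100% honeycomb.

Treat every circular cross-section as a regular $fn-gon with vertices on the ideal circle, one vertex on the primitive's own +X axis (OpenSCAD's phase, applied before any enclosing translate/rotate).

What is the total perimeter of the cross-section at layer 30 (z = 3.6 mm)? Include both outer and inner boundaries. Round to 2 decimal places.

40.36 mm

At z = 3.6 mm: the cylinder: section is a regular 12-gon, circumradius r=6.5 (perimeter = 2·12·6.500·sin(180°/12) = 40.38 mm); the r=7 cylinder at (3, 12.5) gives a regular 12-gon of circumradius 7 (constant along its height) (perimeter = 2·12·7.000·sin(180°/12) = 43.48 mm); After the difference (first − rest): starting from the r=6.5 cylinder, the r=7 cylinder at (3, 12.5) partially overlaps it — only the 0.66 mm² overlap (of its 147.00 mm²) is removed, clipping the outline — boundary = 40.36 mm. Overall, the cross-section is a single solid region. Total boundary length (outer) = 40.36 mm.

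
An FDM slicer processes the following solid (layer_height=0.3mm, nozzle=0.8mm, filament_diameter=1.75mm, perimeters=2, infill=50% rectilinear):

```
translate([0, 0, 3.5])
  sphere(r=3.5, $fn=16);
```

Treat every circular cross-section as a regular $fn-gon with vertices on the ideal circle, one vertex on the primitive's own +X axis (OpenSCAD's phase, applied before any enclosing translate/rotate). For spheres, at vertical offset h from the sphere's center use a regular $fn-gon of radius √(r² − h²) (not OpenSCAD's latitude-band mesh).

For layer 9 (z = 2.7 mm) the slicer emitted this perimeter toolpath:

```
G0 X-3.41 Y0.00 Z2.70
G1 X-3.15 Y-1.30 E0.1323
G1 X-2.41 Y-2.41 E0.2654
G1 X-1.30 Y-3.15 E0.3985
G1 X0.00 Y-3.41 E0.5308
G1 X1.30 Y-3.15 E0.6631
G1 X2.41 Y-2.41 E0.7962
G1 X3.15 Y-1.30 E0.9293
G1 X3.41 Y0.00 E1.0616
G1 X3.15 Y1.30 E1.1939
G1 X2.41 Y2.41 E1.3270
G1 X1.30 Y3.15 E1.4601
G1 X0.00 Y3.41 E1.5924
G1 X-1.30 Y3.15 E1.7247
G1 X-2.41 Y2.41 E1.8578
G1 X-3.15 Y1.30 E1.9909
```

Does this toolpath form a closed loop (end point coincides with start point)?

Start point (G0): (-3.41, 0.00). End point (last G1): the path does not return to the start — open.

no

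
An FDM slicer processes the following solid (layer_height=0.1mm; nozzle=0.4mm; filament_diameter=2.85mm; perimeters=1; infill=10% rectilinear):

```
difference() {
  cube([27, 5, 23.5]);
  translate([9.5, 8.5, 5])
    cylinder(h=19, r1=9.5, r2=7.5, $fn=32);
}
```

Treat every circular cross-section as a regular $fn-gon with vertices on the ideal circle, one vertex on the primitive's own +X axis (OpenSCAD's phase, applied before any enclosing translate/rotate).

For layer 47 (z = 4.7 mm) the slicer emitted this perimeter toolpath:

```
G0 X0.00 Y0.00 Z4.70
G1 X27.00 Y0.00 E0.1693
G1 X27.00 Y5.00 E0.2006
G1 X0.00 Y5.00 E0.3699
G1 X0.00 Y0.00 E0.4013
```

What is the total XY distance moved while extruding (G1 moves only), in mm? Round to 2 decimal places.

Sum the Euclidean lengths of each G1 segment: total = 64.00 mm.

64.00 mm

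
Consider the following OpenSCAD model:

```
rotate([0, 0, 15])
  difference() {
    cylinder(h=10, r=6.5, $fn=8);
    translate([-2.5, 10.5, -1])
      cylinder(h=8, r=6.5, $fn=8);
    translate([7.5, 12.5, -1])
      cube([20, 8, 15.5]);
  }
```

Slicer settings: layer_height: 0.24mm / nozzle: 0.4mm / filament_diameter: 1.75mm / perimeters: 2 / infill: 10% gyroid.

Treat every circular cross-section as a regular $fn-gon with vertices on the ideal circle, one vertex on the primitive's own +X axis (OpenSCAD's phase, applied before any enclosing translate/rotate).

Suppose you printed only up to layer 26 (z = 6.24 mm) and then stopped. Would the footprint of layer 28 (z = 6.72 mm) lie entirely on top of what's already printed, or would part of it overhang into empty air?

Compare the two slices. At z = 6.24: the cylinder: section is a regular 8-gon, circumradius r=6.5 (area = (8/2)·6.500²·sin(360°/8) = 119.50 mm²); the r=6.5 cylinder at (-2.5, 10.5) contributes a regular 8-gon of circumradius 6.5 (area = (8/2)·6.500²·sin(360°/8) = 119.50 mm²); the cube at (7.5, 12.5) is present — its section is the full 20×8 rectangle (area 160.00 mm²); Taking the first minus the rest: starting from the r=6.5 cylinder (119.50 mm²), the r=6.5 cylinder at (-2.5, 10.5) partially overlaps it — only the 6.25 mm² overlap (of its 119.50 mm²) is removed, clipping the outline; the 20×8 cube at (7.5, 12.5) misses the remaining region (no effect) — area = 113.25 mm²; (whole slice rotated 15° about Z — lengths, areas and connectivity unchanged). At z = 6.72: the r=6.5 cylinder gives a regular 8-gon of circumradius 6.5 (constant along its height) (area = (8/2)·6.500²·sin(360°/8) = 119.50 mm²); the r=6.5 cylinder at (-2.5, 10.5) gives a regular 8-gon of circumradius 6.5 (constant along its height) (area = (8/2)·6.500²·sin(360°/8) = 119.50 mm²); the 20×8 cube at (7.5, 12.5) contributes its full rectangle (area 160.00 mm²); After the difference (first − rest): starting from the r=6.5 cylinder (119.50 mm²), the r=6.5 cylinder at (-2.5, 10.5) partially overlaps it — only the 6.25 mm² overlap (of its 119.50 mm²) is removed, clipping the outline; the 20×8 cube at (7.5, 12.5) misses the remaining region (no effect) — area = 113.25 mm²; (rotated 15° about Z; rotation is an isometry so areas/perimeters/island counts are preserved). Checking containment: the cross-section at z = 6.72 is a subset of the cross-section at z = 6.24.

entirely on top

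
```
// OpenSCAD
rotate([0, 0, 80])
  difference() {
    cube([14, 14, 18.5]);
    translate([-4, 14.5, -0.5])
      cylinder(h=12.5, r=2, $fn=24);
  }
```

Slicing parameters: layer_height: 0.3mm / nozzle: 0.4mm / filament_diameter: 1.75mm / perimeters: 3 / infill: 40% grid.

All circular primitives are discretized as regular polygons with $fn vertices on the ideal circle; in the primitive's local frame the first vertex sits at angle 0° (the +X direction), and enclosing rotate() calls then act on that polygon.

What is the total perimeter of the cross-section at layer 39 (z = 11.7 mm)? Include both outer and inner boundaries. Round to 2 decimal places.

56.00 mm

At z = 11.7 mm: the 14×14 cube contributes its full rectangle (perimeter 56.00 mm); the cylinder at (-4, 14.5): section is a regular 24-gon, circumradius r=2 (perimeter = 2·24·2.000·sin(180°/24) = 12.53 mm); Taking the first minus the rest: starting from the 14×14 cube, the r=2 cylinder at (-4, 14.5) misses the remaining region (no effect) — boundary = 56.00 mm; (whole slice rotated 80° about Z — lengths, areas and connectivity unchanged). Overall, the cross-section is a single solid region. Total boundary length (outer) = 56.00 mm.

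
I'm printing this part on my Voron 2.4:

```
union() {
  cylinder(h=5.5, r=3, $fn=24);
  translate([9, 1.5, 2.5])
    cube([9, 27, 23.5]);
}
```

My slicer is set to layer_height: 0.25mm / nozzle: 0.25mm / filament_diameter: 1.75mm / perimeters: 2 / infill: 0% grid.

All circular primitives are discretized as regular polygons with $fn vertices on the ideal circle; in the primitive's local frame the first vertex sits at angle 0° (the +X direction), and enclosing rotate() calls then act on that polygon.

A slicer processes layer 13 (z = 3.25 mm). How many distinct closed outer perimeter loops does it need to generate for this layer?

At z = 3.25 mm: the cylinder: section is a regular 24-gon, circumradius r=3; the 9×27 cube at (9, 1.5) contributes its full rectangle; Taking the union: the 2 present regions are separate (no shared area or edge), so areas and boundary lengths simply add and each stays a separate island — 2 connected regions. The result has 2 disconnected regions.

2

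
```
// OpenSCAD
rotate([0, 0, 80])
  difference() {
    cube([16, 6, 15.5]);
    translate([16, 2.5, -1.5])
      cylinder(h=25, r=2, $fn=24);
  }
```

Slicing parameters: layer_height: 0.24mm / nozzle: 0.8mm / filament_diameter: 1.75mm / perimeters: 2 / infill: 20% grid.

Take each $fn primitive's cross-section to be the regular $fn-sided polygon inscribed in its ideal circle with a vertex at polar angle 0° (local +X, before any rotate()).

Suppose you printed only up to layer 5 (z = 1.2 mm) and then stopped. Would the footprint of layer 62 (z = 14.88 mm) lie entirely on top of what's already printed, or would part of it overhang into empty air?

Compare the two slices. At z = 1.2: the 16×6 cube contributes its full rectangle (area 96.00 mm²); the cylinder at (16, 2.5): section is a regular 24-gon, circumradius r=2 (area = (24/2)·2.000²·sin(360°/24) = 12.42 mm²); After the difference (first − rest): starting from the 16×6 cube (96.00 mm²), the r=2 cylinder at (16, 2.5) partially overlaps it — only the 6.21 mm² overlap (of its 12.42 mm²) is removed, clipping the outline — area = 89.79 mm²; (whole slice rotated 80° about Z — lengths, areas and connectivity unchanged). At z = 14.88: the 16×6 cube contributes its full rectangle (area 96.00 mm²); the r=2 cylinder at (16, 2.5) gives a regular 24-gon of circumradius 2 (constant along its height) (area = (24/2)·2.000²·sin(360°/24) = 12.42 mm²); Subtracting the remaining from the first: starting from the 16×6 cube (96.00 mm²), the r=2 cylinder at (16, 2.5) partially overlaps it — only the 6.21 mm² overlap (of its 12.42 mm²) is removed, clipping the outline — area = 89.79 mm²; (rotated 80° about Z; rotation is an isometry so areas/perimeters/island counts are preserved). Checking containment: the cross-section at z = 14.88 is a subset of the cross-section at z = 1.2.

entirely on top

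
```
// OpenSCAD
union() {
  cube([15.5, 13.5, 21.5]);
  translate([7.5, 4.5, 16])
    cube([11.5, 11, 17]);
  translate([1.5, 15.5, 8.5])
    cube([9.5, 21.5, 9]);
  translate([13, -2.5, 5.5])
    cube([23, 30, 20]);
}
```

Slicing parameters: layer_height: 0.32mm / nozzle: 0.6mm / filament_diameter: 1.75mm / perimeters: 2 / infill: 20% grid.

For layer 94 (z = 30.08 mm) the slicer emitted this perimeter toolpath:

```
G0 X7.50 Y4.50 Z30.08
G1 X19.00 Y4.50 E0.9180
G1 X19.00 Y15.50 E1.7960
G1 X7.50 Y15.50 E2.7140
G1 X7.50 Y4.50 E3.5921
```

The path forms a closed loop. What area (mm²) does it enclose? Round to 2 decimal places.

126.50 mm²

Apply the shoelace formula to the sequence of (X, Y) vertices; enclosed area = 126.50 mm².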